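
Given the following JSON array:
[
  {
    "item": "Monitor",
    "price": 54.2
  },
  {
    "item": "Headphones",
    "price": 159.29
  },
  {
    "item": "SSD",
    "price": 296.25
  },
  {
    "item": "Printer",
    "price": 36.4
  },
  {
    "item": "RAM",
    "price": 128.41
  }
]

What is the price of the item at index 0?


Array index 0 -> Monitor
price = 54.2

ANSWER: 54.2


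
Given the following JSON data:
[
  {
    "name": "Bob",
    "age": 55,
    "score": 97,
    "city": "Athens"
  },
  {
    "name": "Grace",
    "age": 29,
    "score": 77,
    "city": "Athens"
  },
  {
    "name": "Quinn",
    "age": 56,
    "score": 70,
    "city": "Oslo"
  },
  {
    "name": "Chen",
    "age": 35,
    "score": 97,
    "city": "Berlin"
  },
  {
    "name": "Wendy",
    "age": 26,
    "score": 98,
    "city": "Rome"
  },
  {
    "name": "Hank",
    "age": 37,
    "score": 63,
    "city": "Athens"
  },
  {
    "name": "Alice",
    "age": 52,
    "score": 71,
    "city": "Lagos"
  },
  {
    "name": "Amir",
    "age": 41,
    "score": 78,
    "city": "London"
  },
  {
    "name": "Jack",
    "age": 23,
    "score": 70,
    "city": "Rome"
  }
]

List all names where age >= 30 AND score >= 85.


Checking both conditions:
  Bob (age=55, score=97) -> YES
  Grace (age=29, score=77) -> no
  Quinn (age=56, score=70) -> no
  Chen (age=35, score=97) -> YES
  Wendy (age=26, score=98) -> no
  Hank (age=37, score=63) -> no
  Alice (age=52, score=71) -> no
  Amir (age=41, score=78) -> no
  Jack (age=23, score=70) -> no


ANSWER: Bob, Chen


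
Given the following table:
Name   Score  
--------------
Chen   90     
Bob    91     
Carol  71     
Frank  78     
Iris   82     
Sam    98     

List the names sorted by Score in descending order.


Sorting by Score (descending):
  Sam: 98
  Bob: 91
  Chen: 90
  Iris: 82
  Frank: 78
  Carol: 71


ANSWER: Sam, Bob, Chen, Iris, Frank, Carol


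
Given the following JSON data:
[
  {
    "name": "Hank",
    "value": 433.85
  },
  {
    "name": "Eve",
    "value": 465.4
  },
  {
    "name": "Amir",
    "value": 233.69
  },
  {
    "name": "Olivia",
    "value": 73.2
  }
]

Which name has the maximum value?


Comparing values:
  Hank: 433.85
  Eve: 465.4
  Amir: 233.69
  Olivia: 73.2
Maximum: Eve (465.4)

ANSWER: Eve


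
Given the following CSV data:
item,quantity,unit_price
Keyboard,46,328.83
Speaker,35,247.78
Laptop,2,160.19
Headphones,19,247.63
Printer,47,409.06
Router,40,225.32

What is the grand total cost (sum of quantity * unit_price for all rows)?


Computing row totals:
  Keyboard: 46 * 328.83 = 15126.18
  Speaker: 35 * 247.78 = 8672.3
  Laptop: 2 * 160.19 = 320.38
  Headphones: 19 * 247.63 = 4704.97
  Printer: 47 * 409.06 = 19225.82
  Router: 40 * 225.32 = 9012.8
Grand total = 15126.18 + 8672.3 + 320.38 + 4704.97 + 19225.82 + 9012.8 = 57062.45

ANSWER: 57062.45


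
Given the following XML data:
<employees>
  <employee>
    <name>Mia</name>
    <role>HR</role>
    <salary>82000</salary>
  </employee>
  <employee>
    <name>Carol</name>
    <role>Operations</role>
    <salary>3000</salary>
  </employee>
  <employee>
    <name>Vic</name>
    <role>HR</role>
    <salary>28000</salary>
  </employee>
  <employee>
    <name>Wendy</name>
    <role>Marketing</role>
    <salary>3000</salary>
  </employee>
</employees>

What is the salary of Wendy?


Searching for <employee> with <name>Wendy</name>
Found at position 4
<salary>3000</salary>

ANSWER: 3000


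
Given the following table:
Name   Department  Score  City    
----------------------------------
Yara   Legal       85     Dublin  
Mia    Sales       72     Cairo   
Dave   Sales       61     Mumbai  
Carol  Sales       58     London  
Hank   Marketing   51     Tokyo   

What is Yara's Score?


Row 1: Yara
Score = 85

ANSWER: 85


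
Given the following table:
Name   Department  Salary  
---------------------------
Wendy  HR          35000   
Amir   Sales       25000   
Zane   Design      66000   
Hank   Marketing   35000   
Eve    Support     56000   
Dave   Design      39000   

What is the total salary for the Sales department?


Sales department members:
  Amir: 25000
Total = 25000 = 25000

ANSWER: 25000


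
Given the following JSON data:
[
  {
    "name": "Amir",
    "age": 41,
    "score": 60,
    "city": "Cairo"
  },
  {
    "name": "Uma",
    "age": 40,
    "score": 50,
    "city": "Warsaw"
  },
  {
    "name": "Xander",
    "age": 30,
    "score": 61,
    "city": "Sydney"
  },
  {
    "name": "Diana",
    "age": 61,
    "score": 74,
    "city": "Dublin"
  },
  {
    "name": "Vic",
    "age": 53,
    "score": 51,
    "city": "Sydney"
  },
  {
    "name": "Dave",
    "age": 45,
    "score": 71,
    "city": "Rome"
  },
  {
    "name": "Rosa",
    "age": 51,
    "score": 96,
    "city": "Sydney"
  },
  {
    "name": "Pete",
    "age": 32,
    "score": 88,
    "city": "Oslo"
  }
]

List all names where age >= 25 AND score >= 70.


Checking both conditions:
  Amir (age=41, score=60) -> no
  Uma (age=40, score=50) -> no
  Xander (age=30, score=61) -> no
  Diana (age=61, score=74) -> YES
  Vic (age=53, score=51) -> no
  Dave (age=45, score=71) -> YES
  Rosa (age=51, score=96) -> YES
  Pete (age=32, score=88) -> YES


ANSWER: Diana, Dave, Rosa, Pete


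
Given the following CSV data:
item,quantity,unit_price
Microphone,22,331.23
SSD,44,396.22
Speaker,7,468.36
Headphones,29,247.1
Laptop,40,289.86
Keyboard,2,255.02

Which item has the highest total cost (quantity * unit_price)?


Computing row totals:
  Microphone: 7287.06
  SSD: 17433.68
  Speaker: 3278.52
  Headphones: 7165.9
  Laptop: 11594.4
  Keyboard: 510.04
Maximum: SSD (17433.68)

ANSWER: SSD


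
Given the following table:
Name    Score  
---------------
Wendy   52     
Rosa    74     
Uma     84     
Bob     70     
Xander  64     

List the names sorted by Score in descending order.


Sorting by Score (descending):
  Uma: 84
  Rosa: 74
  Bob: 70
  Xander: 64
  Wendy: 52


ANSWER: Uma, Rosa, Bob, Xander, Wendy


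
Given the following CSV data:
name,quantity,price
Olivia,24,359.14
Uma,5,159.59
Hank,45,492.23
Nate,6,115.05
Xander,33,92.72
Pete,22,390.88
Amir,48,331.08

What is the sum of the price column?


Values in 'price' column:
  Row 1: 359.14
  Row 2: 159.59
  Row 3: 492.23
  Row 4: 115.05
  Row 5: 92.72
  Row 6: 390.88
  Row 7: 331.08
Sum = 359.14 + 159.59 + 492.23 + 115.05 + 92.72 + 390.88 + 331.08 = 1940.69

ANSWER: 1940.69


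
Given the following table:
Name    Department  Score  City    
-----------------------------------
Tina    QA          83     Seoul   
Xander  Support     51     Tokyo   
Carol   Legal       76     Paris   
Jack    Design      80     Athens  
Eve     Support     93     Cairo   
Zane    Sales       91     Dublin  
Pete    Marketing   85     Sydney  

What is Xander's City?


Row 2: Xander
City = Tokyo

ANSWER: Tokyo


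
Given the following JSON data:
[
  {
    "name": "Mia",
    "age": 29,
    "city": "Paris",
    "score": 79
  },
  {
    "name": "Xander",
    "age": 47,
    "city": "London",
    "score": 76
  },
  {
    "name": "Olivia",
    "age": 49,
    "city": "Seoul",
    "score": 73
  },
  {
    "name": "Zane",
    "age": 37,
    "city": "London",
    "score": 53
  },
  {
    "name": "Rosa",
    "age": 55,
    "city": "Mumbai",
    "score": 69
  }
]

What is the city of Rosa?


Looking up record where name = Rosa
Record index: 4
Field 'city' = Mumbai

ANSWER: Mumbai


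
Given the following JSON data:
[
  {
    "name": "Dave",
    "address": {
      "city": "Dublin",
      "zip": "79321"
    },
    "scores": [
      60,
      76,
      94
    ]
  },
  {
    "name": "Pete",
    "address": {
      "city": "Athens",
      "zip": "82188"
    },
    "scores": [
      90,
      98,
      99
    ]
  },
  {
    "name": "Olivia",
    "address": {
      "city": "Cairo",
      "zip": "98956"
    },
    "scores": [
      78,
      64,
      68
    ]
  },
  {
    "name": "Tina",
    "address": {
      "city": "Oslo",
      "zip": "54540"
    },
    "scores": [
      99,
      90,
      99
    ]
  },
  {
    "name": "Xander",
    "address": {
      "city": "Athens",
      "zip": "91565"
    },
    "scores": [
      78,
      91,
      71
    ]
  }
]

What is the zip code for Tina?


Path: records[3].address.zip
Value: 54540

ANSWER: 54540


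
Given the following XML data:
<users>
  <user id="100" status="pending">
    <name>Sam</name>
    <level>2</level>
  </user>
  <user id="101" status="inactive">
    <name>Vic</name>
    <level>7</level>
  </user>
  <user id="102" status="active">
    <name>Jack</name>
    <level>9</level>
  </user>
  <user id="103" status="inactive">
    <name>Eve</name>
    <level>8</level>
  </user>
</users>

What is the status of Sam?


Finding user with name = Sam
user id="100" status="pending"

ANSWER: pending


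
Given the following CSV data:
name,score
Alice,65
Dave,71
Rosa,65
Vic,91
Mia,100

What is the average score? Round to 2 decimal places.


Scores: 65, 71, 65, 91, 100
Sum = 392
Count = 5
Average = 392 / 5 = 78.40

ANSWER: 78.40


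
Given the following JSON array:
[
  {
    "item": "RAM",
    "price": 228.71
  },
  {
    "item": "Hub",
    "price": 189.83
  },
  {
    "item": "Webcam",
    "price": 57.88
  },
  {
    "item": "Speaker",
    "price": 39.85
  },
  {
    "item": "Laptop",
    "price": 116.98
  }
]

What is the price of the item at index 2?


Array index 2 -> Webcam
price = 57.88

ANSWER: 57.88


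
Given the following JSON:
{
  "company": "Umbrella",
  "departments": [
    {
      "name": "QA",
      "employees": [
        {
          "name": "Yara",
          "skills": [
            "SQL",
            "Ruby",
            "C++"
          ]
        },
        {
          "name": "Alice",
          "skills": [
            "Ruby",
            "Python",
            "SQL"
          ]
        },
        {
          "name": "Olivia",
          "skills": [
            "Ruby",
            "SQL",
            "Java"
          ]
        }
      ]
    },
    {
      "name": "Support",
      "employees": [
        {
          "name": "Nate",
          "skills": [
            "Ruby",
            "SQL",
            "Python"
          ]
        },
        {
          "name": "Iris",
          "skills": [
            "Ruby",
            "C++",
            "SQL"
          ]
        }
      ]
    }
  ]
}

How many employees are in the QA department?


Path: departments[0].employees
Count: 3

ANSWER: 3


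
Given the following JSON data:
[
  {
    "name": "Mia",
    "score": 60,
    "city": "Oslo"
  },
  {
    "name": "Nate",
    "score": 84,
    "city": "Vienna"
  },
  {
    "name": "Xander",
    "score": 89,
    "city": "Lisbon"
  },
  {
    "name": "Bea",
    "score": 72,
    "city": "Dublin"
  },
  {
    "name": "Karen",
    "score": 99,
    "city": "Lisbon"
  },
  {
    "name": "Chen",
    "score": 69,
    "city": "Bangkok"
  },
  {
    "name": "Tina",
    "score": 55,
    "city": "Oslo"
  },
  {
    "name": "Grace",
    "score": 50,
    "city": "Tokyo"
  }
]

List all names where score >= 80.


Filtering records where score >= 80:
  Mia (score=60) -> no
  Nate (score=84) -> YES
  Xander (score=89) -> YES
  Bea (score=72) -> no
  Karen (score=99) -> YES
  Chen (score=69) -> no
  Tina (score=55) -> no
  Grace (score=50) -> no


ANSWER: Nate, Xander, Karen


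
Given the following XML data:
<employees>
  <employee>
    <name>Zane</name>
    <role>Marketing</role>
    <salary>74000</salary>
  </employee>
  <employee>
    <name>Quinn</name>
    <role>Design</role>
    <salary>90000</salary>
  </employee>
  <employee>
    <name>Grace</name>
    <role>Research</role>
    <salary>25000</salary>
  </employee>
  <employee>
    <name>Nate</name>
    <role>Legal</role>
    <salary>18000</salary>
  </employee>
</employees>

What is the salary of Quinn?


Searching for <employee> with <name>Quinn</name>
Found at position 2
<salary>90000</salary>

ANSWER: 90000


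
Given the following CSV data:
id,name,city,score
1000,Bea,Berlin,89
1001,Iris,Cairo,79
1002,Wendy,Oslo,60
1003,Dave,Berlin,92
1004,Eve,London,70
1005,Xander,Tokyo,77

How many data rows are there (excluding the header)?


Counting rows (excluding header):
Header: id,name,city,score
Data rows: 6

ANSWER: 6


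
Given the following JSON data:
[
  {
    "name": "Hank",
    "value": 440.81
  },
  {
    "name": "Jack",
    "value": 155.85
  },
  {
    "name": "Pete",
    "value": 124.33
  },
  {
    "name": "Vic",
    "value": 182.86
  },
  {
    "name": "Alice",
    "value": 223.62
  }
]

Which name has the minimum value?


Comparing values:
  Hank: 440.81
  Jack: 155.85
  Pete: 124.33
  Vic: 182.86
  Alice: 223.62
Minimum: Pete (124.33)

ANSWER: Pete


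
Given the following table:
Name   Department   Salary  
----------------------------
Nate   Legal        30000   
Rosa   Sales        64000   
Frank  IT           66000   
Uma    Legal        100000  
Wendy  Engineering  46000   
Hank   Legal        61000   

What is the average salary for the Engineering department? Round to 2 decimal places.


Engineering department members:
  Wendy: 46000
Sum = 46000
Count = 1
Average = 46000 / 1 = 46000.00

ANSWER: 46000.00


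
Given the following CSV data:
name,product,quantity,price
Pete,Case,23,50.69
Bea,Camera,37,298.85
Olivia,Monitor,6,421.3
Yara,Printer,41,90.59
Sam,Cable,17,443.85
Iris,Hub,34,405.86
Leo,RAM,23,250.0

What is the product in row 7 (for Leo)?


Row 7: Leo
Column 'product' = RAM

ANSWER: RAM


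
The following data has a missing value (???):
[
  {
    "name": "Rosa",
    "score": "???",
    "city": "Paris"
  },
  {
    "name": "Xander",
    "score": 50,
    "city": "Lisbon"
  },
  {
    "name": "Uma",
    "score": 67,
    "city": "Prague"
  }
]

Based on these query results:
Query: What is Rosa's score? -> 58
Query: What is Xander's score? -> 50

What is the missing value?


The missing value is Rosa's score
From query: Rosa's score = 58

ANSWER: 58


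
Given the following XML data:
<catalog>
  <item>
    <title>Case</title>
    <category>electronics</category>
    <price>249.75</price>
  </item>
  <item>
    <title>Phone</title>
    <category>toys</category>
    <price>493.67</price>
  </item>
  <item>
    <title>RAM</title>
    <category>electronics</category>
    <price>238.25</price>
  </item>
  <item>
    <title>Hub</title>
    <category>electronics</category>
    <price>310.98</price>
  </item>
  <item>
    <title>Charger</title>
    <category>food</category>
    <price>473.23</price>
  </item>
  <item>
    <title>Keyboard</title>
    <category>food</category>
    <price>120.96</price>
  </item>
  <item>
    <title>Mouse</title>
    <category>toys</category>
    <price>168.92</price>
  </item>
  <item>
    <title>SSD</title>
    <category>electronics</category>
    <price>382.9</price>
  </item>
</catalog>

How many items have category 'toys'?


Scanning <item> elements for <category>toys</category>:
  Item 2: Phone -> MATCH
  Item 7: Mouse -> MATCH
Count: 2

ANSWER: 2


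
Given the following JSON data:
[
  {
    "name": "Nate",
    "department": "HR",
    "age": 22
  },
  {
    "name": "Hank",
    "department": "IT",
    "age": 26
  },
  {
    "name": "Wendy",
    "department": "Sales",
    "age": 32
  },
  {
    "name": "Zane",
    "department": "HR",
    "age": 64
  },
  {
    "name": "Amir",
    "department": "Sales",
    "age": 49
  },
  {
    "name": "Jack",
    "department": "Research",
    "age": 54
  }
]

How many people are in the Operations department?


Scanning records for department = Operations
  No matches found
Count: 0

ANSWER: 0


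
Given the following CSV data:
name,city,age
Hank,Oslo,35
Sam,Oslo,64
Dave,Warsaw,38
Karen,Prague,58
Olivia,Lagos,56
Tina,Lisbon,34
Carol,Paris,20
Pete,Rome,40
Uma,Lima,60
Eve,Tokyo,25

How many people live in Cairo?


Scanning city column for 'Cairo':
Total matches: 0

ANSWER: 0


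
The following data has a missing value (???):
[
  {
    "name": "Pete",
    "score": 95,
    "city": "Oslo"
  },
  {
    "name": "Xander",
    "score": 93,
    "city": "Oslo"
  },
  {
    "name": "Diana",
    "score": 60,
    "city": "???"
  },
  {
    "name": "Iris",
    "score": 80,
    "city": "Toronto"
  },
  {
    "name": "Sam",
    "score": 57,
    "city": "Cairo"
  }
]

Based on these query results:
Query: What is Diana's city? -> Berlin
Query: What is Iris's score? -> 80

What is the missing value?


The missing value is Diana's city
From query: Diana's city = Berlin

ANSWER: Berlin


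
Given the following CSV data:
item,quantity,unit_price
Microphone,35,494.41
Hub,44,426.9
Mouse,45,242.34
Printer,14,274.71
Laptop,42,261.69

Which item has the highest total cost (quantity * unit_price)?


Computing row totals:
  Microphone: 17304.35
  Hub: 18783.6
  Mouse: 10905.3
  Printer: 3845.94
  Laptop: 10990.98
Maximum: Hub (18783.6)

ANSWER: Hub


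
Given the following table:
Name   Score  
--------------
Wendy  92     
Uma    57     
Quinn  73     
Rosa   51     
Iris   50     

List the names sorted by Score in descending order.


Sorting by Score (descending):
  Wendy: 92
  Quinn: 73
  Uma: 57
  Rosa: 51
  Iris: 50


ANSWER: Wendy, Quinn, Uma, Rosa, Iris


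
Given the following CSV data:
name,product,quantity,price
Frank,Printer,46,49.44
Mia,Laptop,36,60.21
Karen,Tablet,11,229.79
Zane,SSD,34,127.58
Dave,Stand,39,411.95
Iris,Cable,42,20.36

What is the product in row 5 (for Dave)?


Row 5: Dave
Column 'product' = Stand

ANSWER: Stand


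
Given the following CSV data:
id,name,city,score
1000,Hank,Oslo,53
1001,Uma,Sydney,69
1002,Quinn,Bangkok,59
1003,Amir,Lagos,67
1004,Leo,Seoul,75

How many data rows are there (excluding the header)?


Counting rows (excluding header):
Header: id,name,city,score
Data rows: 5

ANSWER: 5


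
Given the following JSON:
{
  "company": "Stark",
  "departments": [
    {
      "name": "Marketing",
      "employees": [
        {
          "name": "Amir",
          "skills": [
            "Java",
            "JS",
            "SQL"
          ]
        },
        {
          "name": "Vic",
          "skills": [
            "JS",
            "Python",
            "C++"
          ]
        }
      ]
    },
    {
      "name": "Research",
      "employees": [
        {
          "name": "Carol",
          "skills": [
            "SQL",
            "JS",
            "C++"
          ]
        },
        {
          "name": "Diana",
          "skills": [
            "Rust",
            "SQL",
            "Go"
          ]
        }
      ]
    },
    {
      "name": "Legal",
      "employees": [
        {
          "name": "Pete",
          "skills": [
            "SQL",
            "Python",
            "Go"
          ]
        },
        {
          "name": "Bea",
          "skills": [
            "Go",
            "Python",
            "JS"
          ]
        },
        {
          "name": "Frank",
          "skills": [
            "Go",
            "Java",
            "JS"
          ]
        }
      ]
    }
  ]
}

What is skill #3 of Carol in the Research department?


Path: departments[1].employees[0].skills[2]
Value: C++

ANSWER: C++


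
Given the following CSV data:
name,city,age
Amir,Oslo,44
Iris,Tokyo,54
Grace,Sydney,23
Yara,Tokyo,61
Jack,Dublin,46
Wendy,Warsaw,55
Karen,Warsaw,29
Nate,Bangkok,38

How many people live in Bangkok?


Scanning city column for 'Bangkok':
  Row 8: Nate -> MATCH
Total matches: 1

ANSWER: 1


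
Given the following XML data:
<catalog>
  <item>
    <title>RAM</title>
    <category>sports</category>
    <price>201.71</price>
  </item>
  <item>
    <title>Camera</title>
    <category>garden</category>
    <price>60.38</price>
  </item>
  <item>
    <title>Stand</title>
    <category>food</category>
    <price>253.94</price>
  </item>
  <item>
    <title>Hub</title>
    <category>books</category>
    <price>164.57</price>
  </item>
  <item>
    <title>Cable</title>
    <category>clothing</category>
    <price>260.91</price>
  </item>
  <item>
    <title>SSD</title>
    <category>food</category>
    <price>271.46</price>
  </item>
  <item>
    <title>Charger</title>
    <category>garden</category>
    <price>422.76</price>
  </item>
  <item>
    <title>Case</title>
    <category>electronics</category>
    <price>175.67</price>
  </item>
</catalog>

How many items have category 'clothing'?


Scanning <item> elements for <category>clothing</category>:
  Item 5: Cable -> MATCH
Count: 1

ANSWER: 1


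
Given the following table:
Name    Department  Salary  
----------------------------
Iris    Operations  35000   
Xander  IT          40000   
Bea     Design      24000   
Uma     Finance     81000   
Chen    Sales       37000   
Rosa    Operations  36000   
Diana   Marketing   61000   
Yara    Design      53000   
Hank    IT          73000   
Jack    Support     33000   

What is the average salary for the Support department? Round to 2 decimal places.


Support department members:
  Jack: 33000
Sum = 33000
Count = 1
Average = 33000 / 1 = 33000.00

ANSWER: 33000.00


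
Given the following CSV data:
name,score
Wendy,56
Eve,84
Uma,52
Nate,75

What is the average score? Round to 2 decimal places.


Scores: 56, 84, 52, 75
Sum = 267
Count = 4
Average = 267 / 4 = 66.75

ANSWER: 66.75


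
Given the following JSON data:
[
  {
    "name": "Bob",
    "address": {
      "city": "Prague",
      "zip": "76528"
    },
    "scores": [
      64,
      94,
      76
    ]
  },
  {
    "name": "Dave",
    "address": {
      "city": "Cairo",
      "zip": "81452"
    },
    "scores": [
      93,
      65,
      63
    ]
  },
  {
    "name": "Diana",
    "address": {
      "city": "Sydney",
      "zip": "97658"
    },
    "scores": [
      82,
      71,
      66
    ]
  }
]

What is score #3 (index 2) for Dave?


Path: records[1].scores[2]
Value: 63

ANSWER: 63


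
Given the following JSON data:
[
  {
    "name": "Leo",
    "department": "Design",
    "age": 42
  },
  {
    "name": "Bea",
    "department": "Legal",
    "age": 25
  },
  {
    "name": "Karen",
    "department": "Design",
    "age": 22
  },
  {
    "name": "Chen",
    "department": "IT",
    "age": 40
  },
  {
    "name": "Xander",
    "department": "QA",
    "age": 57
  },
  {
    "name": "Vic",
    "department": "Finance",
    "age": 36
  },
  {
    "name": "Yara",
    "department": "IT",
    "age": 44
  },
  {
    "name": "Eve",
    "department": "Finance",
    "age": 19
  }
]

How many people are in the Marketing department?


Scanning records for department = Marketing
  No matches found
Count: 0

ANSWER: 0


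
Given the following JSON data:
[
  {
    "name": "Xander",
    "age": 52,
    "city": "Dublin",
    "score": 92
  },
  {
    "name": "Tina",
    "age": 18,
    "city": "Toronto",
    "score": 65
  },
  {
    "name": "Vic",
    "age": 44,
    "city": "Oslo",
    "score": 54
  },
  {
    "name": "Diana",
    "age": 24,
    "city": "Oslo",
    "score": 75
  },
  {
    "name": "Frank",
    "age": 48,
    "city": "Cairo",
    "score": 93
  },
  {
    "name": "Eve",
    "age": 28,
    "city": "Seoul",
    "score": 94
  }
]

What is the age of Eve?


Looking up record where name = Eve
Record index: 5
Field 'age' = 28

ANSWER: 28


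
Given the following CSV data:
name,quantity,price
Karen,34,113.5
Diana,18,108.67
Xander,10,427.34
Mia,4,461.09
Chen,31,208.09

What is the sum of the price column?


Values in 'price' column:
  Row 1: 113.5
  Row 2: 108.67
  Row 3: 427.34
  Row 4: 461.09
  Row 5: 208.09
Sum = 113.5 + 108.67 + 427.34 + 461.09 + 208.09 = 1318.69

ANSWER: 1318.69


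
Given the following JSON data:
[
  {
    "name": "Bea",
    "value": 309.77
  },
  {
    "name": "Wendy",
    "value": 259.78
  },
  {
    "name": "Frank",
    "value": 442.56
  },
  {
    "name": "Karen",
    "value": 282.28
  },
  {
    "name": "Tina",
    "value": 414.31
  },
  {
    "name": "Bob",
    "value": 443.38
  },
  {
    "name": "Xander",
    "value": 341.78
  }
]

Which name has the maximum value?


Comparing values:
  Bea: 309.77
  Wendy: 259.78
  Frank: 442.56
  Karen: 282.28
  Tina: 414.31
  Bob: 443.38
  Xander: 341.78
Maximum: Bob (443.38)

ANSWER: Bob


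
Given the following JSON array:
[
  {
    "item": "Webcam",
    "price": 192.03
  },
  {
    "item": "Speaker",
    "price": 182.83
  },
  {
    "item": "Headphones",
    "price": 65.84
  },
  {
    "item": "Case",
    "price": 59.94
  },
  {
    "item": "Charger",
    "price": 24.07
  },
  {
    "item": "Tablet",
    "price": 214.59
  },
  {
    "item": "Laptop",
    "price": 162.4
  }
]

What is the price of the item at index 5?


Array index 5 -> Tablet
price = 214.59

ANSWER: 214.59


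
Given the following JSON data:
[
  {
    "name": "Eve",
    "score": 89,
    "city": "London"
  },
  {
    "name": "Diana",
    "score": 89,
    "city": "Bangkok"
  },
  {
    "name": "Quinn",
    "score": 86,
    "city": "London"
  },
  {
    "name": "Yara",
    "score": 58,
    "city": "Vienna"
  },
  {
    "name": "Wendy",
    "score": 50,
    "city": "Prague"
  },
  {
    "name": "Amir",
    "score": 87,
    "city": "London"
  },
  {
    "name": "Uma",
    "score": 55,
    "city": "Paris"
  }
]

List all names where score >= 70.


Filtering records where score >= 70:
  Eve (score=89) -> YES
  Diana (score=89) -> YES
  Quinn (score=86) -> YES
  Yara (score=58) -> no
  Wendy (score=50) -> no
  Amir (score=87) -> YES
  Uma (score=55) -> no


ANSWER: Eve, Diana, Quinn, Amir


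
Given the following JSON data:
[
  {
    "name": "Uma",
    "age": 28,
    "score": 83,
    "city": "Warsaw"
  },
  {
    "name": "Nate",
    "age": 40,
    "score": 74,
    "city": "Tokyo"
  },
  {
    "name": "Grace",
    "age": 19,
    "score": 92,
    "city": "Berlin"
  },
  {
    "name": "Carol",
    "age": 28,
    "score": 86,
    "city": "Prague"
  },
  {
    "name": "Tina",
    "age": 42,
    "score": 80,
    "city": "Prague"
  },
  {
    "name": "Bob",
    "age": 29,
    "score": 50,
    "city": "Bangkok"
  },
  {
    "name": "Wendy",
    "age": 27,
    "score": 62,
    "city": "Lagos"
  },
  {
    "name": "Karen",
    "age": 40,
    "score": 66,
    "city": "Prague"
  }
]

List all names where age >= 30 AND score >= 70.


Checking both conditions:
  Uma (age=28, score=83) -> no
  Nate (age=40, score=74) -> YES
  Grace (age=19, score=92) -> no
  Carol (age=28, score=86) -> no
  Tina (age=42, score=80) -> YES
  Bob (age=29, score=50) -> no
  Wendy (age=27, score=62) -> no
  Karen (age=40, score=66) -> no


ANSWER: Nate, Tina


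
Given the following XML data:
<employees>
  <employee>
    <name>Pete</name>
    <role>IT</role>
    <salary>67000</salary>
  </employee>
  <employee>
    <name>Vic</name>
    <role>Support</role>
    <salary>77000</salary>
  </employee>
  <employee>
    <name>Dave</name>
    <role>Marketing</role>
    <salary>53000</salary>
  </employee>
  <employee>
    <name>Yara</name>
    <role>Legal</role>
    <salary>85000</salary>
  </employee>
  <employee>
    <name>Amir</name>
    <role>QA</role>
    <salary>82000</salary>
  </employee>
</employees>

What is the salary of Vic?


Searching for <employee> with <name>Vic</name>
Found at position 2
<salary>77000</salary>

ANSWER: 77000


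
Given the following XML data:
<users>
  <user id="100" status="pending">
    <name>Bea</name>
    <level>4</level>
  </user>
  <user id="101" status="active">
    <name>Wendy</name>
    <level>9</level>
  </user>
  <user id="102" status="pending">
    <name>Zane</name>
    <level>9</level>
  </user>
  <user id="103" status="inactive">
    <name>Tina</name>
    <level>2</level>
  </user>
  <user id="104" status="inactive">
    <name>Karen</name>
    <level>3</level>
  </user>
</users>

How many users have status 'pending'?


Counting users with status='pending':
  Bea (id=100) -> MATCH
  Zane (id=102) -> MATCH
Count: 2

ANSWER: 2


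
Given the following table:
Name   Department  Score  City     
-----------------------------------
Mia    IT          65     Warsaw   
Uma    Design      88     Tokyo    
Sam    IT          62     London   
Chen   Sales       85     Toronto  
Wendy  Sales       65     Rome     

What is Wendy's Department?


Row 5: Wendy
Department = Sales

ANSWER: Sales


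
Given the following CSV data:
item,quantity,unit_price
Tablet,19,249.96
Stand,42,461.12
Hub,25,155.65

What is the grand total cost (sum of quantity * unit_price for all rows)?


Computing row totals:
  Tablet: 19 * 249.96 = 4749.24
  Stand: 42 * 461.12 = 19367.04
  Hub: 25 * 155.65 = 3891.25
Grand total = 4749.24 + 19367.04 + 3891.25 = 28007.53

ANSWER: 28007.53


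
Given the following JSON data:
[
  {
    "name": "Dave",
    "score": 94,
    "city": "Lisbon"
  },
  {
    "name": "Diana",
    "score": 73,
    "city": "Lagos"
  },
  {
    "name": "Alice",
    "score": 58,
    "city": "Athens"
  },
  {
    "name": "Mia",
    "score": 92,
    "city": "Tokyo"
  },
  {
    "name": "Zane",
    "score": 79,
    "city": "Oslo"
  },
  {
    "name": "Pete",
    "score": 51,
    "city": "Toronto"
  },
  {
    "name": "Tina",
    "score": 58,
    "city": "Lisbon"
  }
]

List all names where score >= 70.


Filtering records where score >= 70:
  Dave (score=94) -> YES
  Diana (score=73) -> YES
  Alice (score=58) -> no
  Mia (score=92) -> YES
  Zane (score=79) -> YES
  Pete (score=51) -> no
  Tina (score=58) -> no


ANSWER: Dave, Diana, Mia, Zane


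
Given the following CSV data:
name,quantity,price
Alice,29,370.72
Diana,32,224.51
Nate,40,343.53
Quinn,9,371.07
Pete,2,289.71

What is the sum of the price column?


Values in 'price' column:
  Row 1: 370.72
  Row 2: 224.51
  Row 3: 343.53
  Row 4: 371.07
  Row 5: 289.71
Sum = 370.72 + 224.51 + 343.53 + 371.07 + 289.71 = 1599.54

ANSWER: 1599.54


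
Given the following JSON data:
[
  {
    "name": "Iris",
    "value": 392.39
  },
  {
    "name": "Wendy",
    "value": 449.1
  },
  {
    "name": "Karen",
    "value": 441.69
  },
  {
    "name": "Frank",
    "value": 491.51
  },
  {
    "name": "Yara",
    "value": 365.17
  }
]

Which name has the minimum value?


Comparing values:
  Iris: 392.39
  Wendy: 449.1
  Karen: 441.69
  Frank: 491.51
  Yara: 365.17
Minimum: Yara (365.17)

ANSWER: Yara


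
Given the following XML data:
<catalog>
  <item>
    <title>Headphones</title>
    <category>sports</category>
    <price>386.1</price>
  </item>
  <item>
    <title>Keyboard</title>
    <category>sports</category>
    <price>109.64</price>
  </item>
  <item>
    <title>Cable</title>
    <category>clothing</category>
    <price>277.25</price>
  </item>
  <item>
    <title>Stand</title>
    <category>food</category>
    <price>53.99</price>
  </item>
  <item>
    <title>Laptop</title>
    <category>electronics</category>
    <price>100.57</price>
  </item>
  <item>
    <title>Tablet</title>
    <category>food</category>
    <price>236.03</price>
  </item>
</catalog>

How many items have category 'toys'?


Scanning <item> elements for <category>toys</category>:
Count: 0

ANSWER: 0


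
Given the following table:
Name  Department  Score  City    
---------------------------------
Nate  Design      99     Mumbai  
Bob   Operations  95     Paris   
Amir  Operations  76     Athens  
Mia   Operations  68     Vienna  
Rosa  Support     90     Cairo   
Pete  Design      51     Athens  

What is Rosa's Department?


Row 5: Rosa
Department = Support

ANSWER: Support


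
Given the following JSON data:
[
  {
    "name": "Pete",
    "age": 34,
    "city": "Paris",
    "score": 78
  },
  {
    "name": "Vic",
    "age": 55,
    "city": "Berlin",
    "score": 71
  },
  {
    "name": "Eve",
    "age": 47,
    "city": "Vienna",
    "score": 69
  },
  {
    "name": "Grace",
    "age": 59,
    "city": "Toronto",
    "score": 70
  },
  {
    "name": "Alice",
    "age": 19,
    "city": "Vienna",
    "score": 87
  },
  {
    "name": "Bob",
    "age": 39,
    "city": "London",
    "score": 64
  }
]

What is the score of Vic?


Looking up record where name = Vic
Record index: 1
Field 'score' = 71

ANSWER: 71


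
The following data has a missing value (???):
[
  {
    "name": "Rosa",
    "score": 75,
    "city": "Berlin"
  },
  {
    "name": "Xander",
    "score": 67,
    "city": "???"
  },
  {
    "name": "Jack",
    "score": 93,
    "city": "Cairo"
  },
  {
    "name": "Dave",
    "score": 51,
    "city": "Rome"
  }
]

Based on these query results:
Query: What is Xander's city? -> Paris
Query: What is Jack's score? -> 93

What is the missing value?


The missing value is Xander's city
From query: Xander's city = Paris

ANSWER: Paris


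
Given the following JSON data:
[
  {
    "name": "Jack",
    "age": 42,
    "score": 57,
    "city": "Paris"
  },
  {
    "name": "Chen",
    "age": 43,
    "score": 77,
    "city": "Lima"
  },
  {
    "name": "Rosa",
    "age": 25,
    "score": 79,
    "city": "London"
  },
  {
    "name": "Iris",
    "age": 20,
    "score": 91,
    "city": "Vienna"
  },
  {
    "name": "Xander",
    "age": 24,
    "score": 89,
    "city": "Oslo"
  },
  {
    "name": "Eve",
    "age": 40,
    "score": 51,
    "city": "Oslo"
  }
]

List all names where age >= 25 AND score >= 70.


Checking both conditions:
  Jack (age=42, score=57) -> no
  Chen (age=43, score=77) -> YES
  Rosa (age=25, score=79) -> YES
  Iris (age=20, score=91) -> no
  Xander (age=24, score=89) -> no
  Eve (age=40, score=51) -> no


ANSWER: Chen, Rosa


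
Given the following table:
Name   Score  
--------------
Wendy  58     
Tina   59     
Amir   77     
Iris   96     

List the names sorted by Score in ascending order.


Sorting by Score (ascending):
  Wendy: 58
  Tina: 59
  Amir: 77
  Iris: 96


ANSWER: Wendy, Tina, Amir, Iris


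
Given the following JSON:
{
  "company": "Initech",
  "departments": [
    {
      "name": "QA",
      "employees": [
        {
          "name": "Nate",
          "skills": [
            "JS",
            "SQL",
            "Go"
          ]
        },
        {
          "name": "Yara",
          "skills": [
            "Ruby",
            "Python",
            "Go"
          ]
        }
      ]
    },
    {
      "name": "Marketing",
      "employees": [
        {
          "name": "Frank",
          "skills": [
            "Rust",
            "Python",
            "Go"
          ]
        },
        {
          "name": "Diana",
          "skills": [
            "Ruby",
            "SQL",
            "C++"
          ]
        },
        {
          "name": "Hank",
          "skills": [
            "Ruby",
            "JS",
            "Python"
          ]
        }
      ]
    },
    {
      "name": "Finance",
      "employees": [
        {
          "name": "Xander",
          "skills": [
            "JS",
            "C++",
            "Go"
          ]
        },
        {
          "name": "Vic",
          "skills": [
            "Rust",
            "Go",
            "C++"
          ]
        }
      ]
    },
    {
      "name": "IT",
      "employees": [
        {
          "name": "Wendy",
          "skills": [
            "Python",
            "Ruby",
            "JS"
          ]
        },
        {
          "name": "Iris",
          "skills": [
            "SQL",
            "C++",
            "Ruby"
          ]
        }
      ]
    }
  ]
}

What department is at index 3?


Path: departments[3].name
Value: IT

ANSWER: IT


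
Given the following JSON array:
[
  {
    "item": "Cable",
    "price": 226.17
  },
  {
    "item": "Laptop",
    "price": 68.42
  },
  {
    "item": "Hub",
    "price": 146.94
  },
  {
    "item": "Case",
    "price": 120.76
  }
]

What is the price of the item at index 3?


Array index 3 -> Case
price = 120.76

ANSWER: 120.76


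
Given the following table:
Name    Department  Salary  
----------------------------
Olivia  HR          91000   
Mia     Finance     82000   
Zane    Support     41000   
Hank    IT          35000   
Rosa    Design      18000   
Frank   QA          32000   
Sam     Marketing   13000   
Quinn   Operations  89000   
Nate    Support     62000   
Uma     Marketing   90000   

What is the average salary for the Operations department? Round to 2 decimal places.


Operations department members:
  Quinn: 89000
Sum = 89000
Count = 1
Average = 89000 / 1 = 89000.00

ANSWER: 89000.00


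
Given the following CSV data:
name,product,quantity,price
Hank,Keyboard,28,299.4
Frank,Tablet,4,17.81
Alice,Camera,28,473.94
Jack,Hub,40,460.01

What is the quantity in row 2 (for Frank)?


Row 2: Frank
Column 'quantity' = 4

ANSWER: 4


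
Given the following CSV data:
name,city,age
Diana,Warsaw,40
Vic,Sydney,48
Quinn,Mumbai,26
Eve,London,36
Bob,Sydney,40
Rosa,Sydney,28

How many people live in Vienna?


Scanning city column for 'Vienna':
Total matches: 0

ANSWER: 0


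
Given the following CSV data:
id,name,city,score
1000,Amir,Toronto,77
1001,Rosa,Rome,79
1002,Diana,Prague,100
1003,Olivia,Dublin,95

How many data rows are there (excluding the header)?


Counting rows (excluding header):
Header: id,name,city,score
Data rows: 4

ANSWER: 4


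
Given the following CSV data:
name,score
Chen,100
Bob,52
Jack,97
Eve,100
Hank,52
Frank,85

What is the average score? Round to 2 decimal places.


Scores: 100, 52, 97, 100, 52, 85
Sum = 486
Count = 6
Average = 486 / 6 = 81.00

ANSWER: 81.00


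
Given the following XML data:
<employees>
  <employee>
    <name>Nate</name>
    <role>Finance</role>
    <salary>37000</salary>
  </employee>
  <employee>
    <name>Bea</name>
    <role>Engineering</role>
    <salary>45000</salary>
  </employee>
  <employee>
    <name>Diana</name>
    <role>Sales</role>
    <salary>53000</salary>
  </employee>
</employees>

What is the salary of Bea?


Searching for <employee> with <name>Bea</name>
Found at position 2
<salary>45000</salary>

ANSWER: 45000


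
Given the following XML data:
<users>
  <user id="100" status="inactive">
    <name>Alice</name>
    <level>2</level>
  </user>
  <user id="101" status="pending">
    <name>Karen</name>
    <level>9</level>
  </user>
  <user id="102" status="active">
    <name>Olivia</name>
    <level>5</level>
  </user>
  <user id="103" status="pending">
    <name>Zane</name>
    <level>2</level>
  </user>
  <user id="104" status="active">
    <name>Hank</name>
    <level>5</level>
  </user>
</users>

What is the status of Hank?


Finding user with name = Hank
user id="104" status="active"

ANSWER: active


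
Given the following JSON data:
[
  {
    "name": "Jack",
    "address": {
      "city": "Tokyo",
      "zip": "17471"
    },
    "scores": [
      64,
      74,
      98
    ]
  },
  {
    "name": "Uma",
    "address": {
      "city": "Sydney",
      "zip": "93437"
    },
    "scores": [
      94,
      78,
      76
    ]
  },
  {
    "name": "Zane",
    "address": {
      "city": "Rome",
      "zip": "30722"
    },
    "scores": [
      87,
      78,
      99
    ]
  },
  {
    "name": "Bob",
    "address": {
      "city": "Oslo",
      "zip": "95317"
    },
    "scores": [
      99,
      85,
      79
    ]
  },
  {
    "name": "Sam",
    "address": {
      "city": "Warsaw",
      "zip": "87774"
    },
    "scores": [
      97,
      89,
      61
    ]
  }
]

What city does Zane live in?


Path: records[2].address.city
Value: Rome

ANSWER: Rome


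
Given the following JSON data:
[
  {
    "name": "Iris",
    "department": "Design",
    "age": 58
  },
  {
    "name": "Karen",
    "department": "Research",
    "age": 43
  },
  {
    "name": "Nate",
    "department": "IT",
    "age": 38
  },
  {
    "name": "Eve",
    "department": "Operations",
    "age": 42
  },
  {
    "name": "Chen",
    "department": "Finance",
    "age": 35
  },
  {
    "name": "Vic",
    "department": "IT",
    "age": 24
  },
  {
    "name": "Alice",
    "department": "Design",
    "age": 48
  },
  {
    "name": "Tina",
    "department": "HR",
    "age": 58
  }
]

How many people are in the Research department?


Scanning records for department = Research
  Record 1: Karen
Count: 1

ANSWER: 1


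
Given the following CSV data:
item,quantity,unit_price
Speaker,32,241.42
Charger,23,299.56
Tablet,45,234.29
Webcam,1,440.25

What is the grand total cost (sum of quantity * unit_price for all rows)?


Computing row totals:
  Speaker: 32 * 241.42 = 7725.44
  Charger: 23 * 299.56 = 6889.88
  Tablet: 45 * 234.29 = 10543.05
  Webcam: 1 * 440.25 = 440.25
Grand total = 7725.44 + 6889.88 + 10543.05 + 440.25 = 25598.62

ANSWER: 25598.62
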